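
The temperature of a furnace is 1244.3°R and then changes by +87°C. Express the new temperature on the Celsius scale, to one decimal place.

505.1°C

Initial temperature in Celsius: (1244.3 - 491.67) × 5/9 = 418.1278°C.
Final Celsius temperature: 418.1278 + 87.0000 = 505.1278°C.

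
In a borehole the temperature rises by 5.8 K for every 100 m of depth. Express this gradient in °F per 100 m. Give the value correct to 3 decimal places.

10.440 °F/100 m

The quantity depends on a temperature interval, so only the ratio of degree sizes applies; the offset between the scales is irrelevant.
A change of 1 K is a change of 1.8°F, so 5.8 × 1.8 = 10.440.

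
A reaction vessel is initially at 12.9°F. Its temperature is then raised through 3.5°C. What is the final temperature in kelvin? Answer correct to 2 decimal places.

Initial temperature in Celsius: (12.9 - 32) × 5/9 = -10.6111°C.
Final Celsius temperature: -10.6111 + 3.5000 = -7.1111°C.
In kelvin: -7.1111 + 273.15 = 266.04 K.

266.04 K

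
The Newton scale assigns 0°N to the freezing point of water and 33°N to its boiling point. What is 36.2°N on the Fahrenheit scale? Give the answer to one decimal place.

229.5°F

Linear interpolation between the fixed points: C = (36.2 - 0) × 100 / (33 - 0) = 109.6970°C.
Then 109.6970 × 1.8 + 32 = 229.5°F.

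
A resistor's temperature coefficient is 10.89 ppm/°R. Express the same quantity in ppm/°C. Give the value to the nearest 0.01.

19.60 ppm/°C

Since only a temperature interval is involved, the additive offset between the scales drops out.
A change of 1°C is a change of 1.8°R, so per °C the value is 10.89 × 1.8 = 19.60.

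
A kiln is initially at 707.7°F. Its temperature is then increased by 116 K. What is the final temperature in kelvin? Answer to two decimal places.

764.54 K

Initial temperature in Celsius: (707.7 - 32) × 5/9 = 375.3889°C.
The 116 K change is an interval; Kelvin and Celsius degrees are the same size, so ΔC = +116°C.
Final Celsius temperature: 375.3889 + 116.0000 = 491.3889°C.
In kelvin: 491.3889 + 273.15 = 764.54 K.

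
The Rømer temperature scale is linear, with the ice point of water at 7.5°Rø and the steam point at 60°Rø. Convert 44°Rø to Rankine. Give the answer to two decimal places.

Linear interpolation between the fixed points: C = (44 - 7.5) × 100 / (60 - 7.5) = 69.5238°C.
Then 69.5238 × 1.8 + 491.67 = 616.81°R.

616.81°R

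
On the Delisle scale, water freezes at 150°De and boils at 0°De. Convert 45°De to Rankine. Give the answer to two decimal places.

617.67°R

Linear interpolation between the fixed points: C = (45 - 150) × 100 / (0 - 150) = 70.0000°C.
Then 70.0000 × 1.8 + 491.67 = 617.67°R.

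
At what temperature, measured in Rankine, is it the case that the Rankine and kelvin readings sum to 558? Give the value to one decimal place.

358.7°R

Let R be the Rankine reading. The kelvin reading is K = 5/9·R.
Require R + K = 558: (14/9)·R = 558.
R = (558) / (14/9) = 358.7.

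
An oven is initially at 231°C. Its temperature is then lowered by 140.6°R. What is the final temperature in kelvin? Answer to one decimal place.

426.0 K

The 140.6°R change is an interval, so only the factor 5/9 applies: -140.6 × 5/9 = -78.1111°C.
Final Celsius temperature: 231.0000 - 78.1111 = 152.8889°C.
In kelvin: 152.8889 + 273.15 = 426.0 K.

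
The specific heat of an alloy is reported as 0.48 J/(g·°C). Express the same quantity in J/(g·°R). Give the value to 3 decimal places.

Since only a temperature interval is involved, the additive offset between the scales drops out.
A change of 1°R is a change of 5/9°C, so per °R the value is 0.48 × 5/9 = 0.267.

0.267 J/(g·°R)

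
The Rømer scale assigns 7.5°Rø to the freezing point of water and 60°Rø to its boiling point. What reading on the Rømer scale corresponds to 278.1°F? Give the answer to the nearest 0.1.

First in Celsius: (278.1 - 32) × 5/9 = 136.7222°C.
Linearly onto the Rømer scale: 7.5 + (136.7222 / 100) × (60 - 7.5) = 79.3°Rø.

79.3°Rø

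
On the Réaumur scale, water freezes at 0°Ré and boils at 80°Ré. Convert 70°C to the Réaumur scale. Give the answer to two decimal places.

Linearly onto the Réaumur scale: 0 + (70.0000 / 100) × (80 - 0) = 56.00°Ré.

56.00°Ré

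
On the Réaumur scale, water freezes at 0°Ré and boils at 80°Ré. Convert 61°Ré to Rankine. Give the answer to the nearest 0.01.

628.92°R

Linear interpolation between the fixed points: C = (61 - 0) × 100 / (80 - 0) = 76.2500°C.
Then 76.2500 × 1.8 + 491.67 = 628.92°R.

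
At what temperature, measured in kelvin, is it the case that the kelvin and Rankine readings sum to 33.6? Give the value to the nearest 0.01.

12.00 K

Let K be the kelvin reading. The Rankine reading is R = 1.8·K.
Require K + R = 33.6: (2.8)·K = 33.6.
K = (33.6) / (2.8) = 12.00.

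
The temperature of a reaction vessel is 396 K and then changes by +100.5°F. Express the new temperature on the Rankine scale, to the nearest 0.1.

813.3°R

Initial temperature in Celsius: 396 - 273.15 = 122.8500°C.
The 100.5°F change is an interval, so only the factor 5/9 applies: +100.5 × 5/9 = +55.8333°C.
Final Celsius temperature: 122.8500 + 55.8333 = 178.6833°C.
In Rankine: 178.6833 × 1.8 + 491.67 = 813.3°R.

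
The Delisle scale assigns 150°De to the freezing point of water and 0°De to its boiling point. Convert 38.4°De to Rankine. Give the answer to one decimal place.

Linear interpolation between the fixed points: C = (38.4 - 150) × 100 / (0 - 150) = 74.4000°C.
Then 74.4000 × 1.8 + 491.67 = 625.6°R.

625.6°R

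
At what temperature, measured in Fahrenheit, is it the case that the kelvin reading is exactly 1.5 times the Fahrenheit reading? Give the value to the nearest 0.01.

Let F be the Fahrenheit reading. The kelvin reading is K = 5/9·F + 255.372.
Require K = 1.5·F: 5/9·F + 255.372 = 1.5·F.
(-17/18)·F = -255.372  ⇒  F = 270.39.

270.39°F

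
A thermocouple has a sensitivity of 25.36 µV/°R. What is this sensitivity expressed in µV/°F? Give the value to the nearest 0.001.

Since only a temperature interval is involved, the additive offset between the scales drops out.
A change of 1°F is a change of 1°R, so per °F the value is 25.36 × 1 = 25.360.

25.360 µV/°F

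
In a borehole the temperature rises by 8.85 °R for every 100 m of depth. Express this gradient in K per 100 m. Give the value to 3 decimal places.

4.917 K/100 m

Since only a temperature interval is involved, the additive offset between the scales drops out.
A change of 1°R is a change of 5/9 K, so 8.85 × 5/9 = 4.917.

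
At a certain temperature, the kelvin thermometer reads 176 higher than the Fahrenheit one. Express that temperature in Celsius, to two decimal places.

81.44°C

Let x be the Fahrenheit reading; then the kelvin reading is 5/9·x + 255.372.
(5/9·x + 255.372) - x = 176  ⇒  (-4/9)·x = -79.3722  ⇒  x = 178.5875°F.
In Celsius: (178.5875 - 32) × 5/9 = 81.44°C.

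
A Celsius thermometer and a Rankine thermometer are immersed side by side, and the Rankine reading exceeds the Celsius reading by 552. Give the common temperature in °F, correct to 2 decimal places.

Let x be the Celsius reading; then the Rankine reading is 1.8·x + 491.67.
(1.8·x + 491.67) - x = 552  ⇒  (0.8)·x = 60.33  ⇒  x = 75.4125°C.
In Fahrenheit: 75.4125 × 1.8 + 32 = 167.74°F.

167.74°F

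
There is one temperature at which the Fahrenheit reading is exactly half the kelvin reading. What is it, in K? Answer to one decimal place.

Let K be the kelvin reading. The Fahrenheit reading is F = 1.8·K - 459.67.
Require F = 0.5·K: 1.8·K - 459.67 = 0.5·K.
(1.3)·K = 459.67  ⇒  K = 353.6.

353.6 K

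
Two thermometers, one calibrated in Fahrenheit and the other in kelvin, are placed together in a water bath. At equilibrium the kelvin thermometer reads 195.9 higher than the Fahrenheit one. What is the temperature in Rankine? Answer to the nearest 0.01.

Let x be the Fahrenheit reading; then the kelvin reading is 5/9·x + 255.372.
(5/9·x + 255.372) - x = 195.9  ⇒  (-4/9)·x = -59.4722  ⇒  x = 133.8125°F.
In Celsius: (133.8125 - 32) × 5/9 = 56.5625°C.
In Rankine: 56.5625 × 1.8 + 491.67 = 593.48°R.

593.48°R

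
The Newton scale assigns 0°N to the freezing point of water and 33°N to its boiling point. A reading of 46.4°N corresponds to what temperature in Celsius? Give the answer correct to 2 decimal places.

Linear interpolation between the fixed points: C = (46.4 - 0) × 100 / (33 - 0) = 140.6061°C.

140.61°C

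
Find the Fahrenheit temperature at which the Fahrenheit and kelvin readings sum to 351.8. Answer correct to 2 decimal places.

61.99°F

Let F be the Fahrenheit reading. The kelvin reading is K = 5/9·F + 255.372.
Require F + K = 351.8: (14/9)·F + 255.372 = 351.8.
F = (351.8 - 255.372) / (14/9) = 61.99.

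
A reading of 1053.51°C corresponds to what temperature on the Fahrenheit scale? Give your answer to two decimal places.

1928.32°F

In Fahrenheit: 1053.5100 × 1.8 + 32 = 1928.32°F.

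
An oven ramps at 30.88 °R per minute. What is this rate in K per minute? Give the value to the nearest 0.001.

The quantity depends on a temperature interval, so only the ratio of degree sizes applies; the offset between the scales is irrelevant.
A change of 1°R is a change of 5/9 K, so 30.88 × 5/9 = 17.156.

17.156 K/minute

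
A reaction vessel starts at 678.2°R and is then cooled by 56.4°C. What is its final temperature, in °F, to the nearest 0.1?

Initial temperature in Celsius: (678.2 - 491.67) × 5/9 = 103.6278°C.
Final Celsius temperature: 103.6278 - 56.4000 = 47.2278°C.
In Fahrenheit: 47.2278 × 1.8 + 32 = 117.0°F.

117.0°F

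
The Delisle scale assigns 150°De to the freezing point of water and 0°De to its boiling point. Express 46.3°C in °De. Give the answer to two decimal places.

Linearly onto the Delisle scale: 150 + (46.3000 / 100) × (0 - 150) = 80.55°De.

80.55°De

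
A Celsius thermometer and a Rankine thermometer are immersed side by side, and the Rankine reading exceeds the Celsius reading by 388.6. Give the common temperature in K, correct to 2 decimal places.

Let x be the Celsius reading; then the Rankine reading is 1.8·x + 491.67.
(1.8·x + 491.67) - x = 388.6  ⇒  (0.8)·x = -103.07  ⇒  x = -128.8375°C.
In kelvin: -128.8375 + 273.15 = 144.31 K.

144.31 K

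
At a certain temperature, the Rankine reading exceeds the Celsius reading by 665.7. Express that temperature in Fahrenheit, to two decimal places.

423.57°F

Let x be the Celsius reading; then the Rankine reading is 1.8·x + 491.67.
(1.8·x + 491.67) - x = 665.7  ⇒  (0.8)·x = 174.03  ⇒  x = 217.5375°C.
In Fahrenheit: 217.5375 × 1.8 + 32 = 423.57°F.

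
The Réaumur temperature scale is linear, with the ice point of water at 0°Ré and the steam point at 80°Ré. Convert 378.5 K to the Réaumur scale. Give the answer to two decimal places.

First in Celsius: 378.5 - 273.15 = 105.3500°C.
Linearly onto the Réaumur scale: 0 + (105.3500 / 100) × (80 - 0) = 84.28°Ré.

84.28°Ré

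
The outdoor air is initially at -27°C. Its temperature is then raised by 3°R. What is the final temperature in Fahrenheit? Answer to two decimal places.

-13.60°F

The 3°R change is an interval, so only the factor 5/9 applies: +3 × 5/9 = +1.6667°C.
Final Celsius temperature: -27.0000 + 1.6667 = -25.3333°C.
In Fahrenheit: -25.3333 × 1.8 + 32 = -13.60°F.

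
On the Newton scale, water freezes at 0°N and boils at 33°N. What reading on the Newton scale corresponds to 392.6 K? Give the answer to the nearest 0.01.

First in Celsius: 392.6 - 273.15 = 119.4500°C.
Linearly onto the Newton scale: 0 + (119.4500 / 100) × (33 - 0) = 39.42°N.

39.42°N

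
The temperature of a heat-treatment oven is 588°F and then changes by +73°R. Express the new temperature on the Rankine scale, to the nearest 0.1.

Initial temperature in Celsius: (588 - 32) × 5/9 = 308.8889°C.
The 73°R change is an interval, so only the factor 5/9 applies: +73 × 5/9 = +40.5556°C.
Final Celsius temperature: 308.8889 + 40.5556 = 349.4444°C.
In Rankine: 349.4444 × 1.8 + 491.67 = 1120.7°R.

1120.7°R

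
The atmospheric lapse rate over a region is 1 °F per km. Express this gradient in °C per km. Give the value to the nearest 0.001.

Since only a temperature interval is involved, the additive offset between the scales drops out.
A change of 1°F is a change of 5/9°C, so 1 × 5/9 = 0.556.

0.556 °C/km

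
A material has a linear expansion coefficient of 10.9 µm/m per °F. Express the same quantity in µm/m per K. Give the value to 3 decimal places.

The quantity depends on a temperature interval, so only the ratio of degree sizes applies; the offset between the scales is irrelevant.
A change of 1 K is a change of 1.8°F, so per K the value is 10.9 × 1.8 = 19.620.

19.620 µm/m per K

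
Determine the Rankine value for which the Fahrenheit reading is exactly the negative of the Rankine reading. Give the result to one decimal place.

Let R be the Rankine reading. The Fahrenheit reading is F = 1·R - 459.67.
Require F = -1·R: 1·R - 459.67 = -1·R.
(2)·R = 459.67  ⇒  R = 229.8.

229.8°R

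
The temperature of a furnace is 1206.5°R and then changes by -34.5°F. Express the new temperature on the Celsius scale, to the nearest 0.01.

377.96°C

Initial temperature in Celsius: (1206.5 - 491.67) × 5/9 = 397.1278°C.
The 34.5°F change is an interval, so only the factor 5/9 applies: -34.5 × 5/9 = -19.1667°C.
Final Celsius temperature: 397.1278 - 19.1667 = 377.9611°C.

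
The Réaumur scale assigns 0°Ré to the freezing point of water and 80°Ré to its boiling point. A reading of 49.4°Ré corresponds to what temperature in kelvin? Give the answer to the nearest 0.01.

334.90 K

Linear interpolation between the fixed points: C = (49.4 - 0) × 100 / (80 - 0) = 61.7500°C.
Then 61.7500 + 273.15 = 334.90 K.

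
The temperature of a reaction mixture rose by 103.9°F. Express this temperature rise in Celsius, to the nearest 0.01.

57.72°C

An interval of 1°F corresponds to 5/9°C.
103.9 × 5/9 = 57.72.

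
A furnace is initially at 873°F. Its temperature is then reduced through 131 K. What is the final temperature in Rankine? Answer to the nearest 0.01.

Initial temperature in Celsius: (873 - 32) × 5/9 = 467.2222°C.
The 131 K change is an interval; Kelvin and Celsius degrees are the same size, so ΔC = -131°C.
Final Celsius temperature: 467.2222 - 131.0000 = 336.2222°C.
In Rankine: 336.2222 × 1.8 + 491.67 = 1096.87°R.

1096.87°R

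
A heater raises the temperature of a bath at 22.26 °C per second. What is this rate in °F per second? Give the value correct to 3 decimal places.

40.068 °F/second

The quantity depends on a temperature interval, so only the ratio of degree sizes applies; the offset between the scales is irrelevant.
A change of 1°C is a change of 1.8°F, so 22.26 × 1.8 = 40.068.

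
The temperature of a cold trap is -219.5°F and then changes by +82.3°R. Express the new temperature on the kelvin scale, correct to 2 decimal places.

Initial temperature in Celsius: (-219.5 - 32) × 5/9 = -139.7222°C.
The 82.3°R change is an interval, so only the factor 5/9 applies: +82.3 × 5/9 = +45.7222°C.
Final Celsius temperature: -139.7222 + 45.7222 = -94.0000°C.
In kelvin: -94.0000 + 273.15 = 179.15 K.

179.15 K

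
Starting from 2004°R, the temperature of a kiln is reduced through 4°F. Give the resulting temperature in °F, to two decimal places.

Initial temperature in Celsius: (2004 - 491.67) × 5/9 = 840.1833°C.
The 4°F change is an interval, so only the factor 5/9 applies: -4 × 5/9 = -2.2222°C.
Final Celsius temperature: 840.1833 - 2.2222 = 837.9611°C.
In Fahrenheit: 837.9611 × 1.8 + 32 = 1540.33°F.

1540.33°F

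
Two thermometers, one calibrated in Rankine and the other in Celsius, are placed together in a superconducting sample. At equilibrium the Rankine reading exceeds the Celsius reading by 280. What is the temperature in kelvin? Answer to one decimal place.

Let x be the Rankine reading; then the Celsius reading is 5/9·x - 273.15.
(5/9·x - 273.15) - x = -280  ⇒  (-4/9)·x = -6.85  ⇒  x = 15.4125°R.
In Celsius: (15.4125 - 491.67) × 5/9 = -264.5875°C.
In kelvin: -264.5875 + 273.15 = 8.6 K.

8.6 K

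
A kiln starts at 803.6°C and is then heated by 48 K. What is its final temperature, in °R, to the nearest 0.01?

2024.55°R

The 48 K change is an interval; Kelvin and Celsius degrees are the same size, so ΔC = +48°C.
Final Celsius temperature: 803.6000 + 48.0000 = 851.6000°C.
In Rankine: 851.6000 × 1.8 + 491.67 = 2024.55°R.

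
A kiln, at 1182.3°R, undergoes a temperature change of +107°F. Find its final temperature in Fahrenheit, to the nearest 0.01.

829.63°F

Initial temperature in Celsius: (1182.3 - 491.67) × 5/9 = 383.6833°C.
The 107°F change is an interval, so only the factor 5/9 applies: +107 × 5/9 = +59.4444°C.
Final Celsius temperature: 383.6833 + 59.4444 = 443.1278°C.
In Fahrenheit: 443.1278 × 1.8 + 32 = 829.63°F.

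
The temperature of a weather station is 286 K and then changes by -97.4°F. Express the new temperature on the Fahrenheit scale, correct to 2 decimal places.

Initial temperature in Celsius: 286 - 273.15 = 12.8500°C.
The 97.4°F change is an interval, so only the factor 5/9 applies: -97.4 × 5/9 = -54.1111°C.
Final Celsius temperature: 12.8500 - 54.1111 = -41.2611°C.
In Fahrenheit: -41.2611 × 1.8 + 32 = -42.27°F.

-42.27°F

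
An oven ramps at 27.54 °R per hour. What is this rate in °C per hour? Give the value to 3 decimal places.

The quantity depends on a temperature interval, so only the ratio of degree sizes applies; the offset between the scales is irrelevant.
A change of 1°R is a change of 5/9°C, so 27.54 × 5/9 = 15.300.

15.300 °C/hour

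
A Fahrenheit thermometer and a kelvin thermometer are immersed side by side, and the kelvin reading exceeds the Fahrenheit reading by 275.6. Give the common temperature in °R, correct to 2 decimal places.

Let x be the Fahrenheit reading; then the kelvin reading is 5/9·x + 255.372.
(5/9·x + 255.372) - x = 275.6  ⇒  (-4/9)·x = 20.2278  ⇒  x = -45.5125°F.
In Celsius: (-45.5125 - 32) × 5/9 = -43.0625°C.
In Rankine: -43.0625 × 1.8 + 491.67 = 414.16°R.

414.16°R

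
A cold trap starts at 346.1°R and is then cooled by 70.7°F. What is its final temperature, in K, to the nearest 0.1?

153.0 K

Initial temperature in Celsius: (346.1 - 491.67) × 5/9 = -80.8722°C.
The 70.7°F change is an interval, so only the factor 5/9 applies: -70.7 × 5/9 = -39.2778°C.
Final Celsius temperature: -80.8722 - 39.2778 = -120.1500°C.
In kelvin: -120.1500 + 273.15 = 153.0 K.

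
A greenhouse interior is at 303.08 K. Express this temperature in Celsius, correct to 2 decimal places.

29.93°C

In Celsius: 303.08 - 273.15 = 29.9300°C.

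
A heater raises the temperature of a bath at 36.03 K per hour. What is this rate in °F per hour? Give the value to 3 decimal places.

64.854 °F/hour

The quantity depends on a temperature interval, so only the ratio of degree sizes applies; the offset between the scales is irrelevant.
A change of 1 K is a change of 1.8°F, so 36.03 × 1.8 = 64.854.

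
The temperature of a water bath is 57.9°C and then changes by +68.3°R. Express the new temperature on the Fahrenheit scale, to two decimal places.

204.52°F

The 68.3°R change is an interval, so only the factor 5/9 applies: +68.3 × 5/9 = +37.9444°C.
Final Celsius temperature: 57.9000 + 37.9444 = 95.8444°C.
In Fahrenheit: 95.8444 × 1.8 + 32 = 204.52°F.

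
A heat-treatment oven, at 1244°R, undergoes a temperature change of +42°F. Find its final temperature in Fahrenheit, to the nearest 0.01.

Initial temperature in Celsius: (1244 - 491.67) × 5/9 = 417.9611°C.
The 42°F change is an interval, so only the factor 5/9 applies: +42 × 5/9 = +23.3333°C.
Final Celsius temperature: 417.9611 + 23.3333 = 441.2944°C.
In Fahrenheit: 441.2944 × 1.8 + 32 = 826.33°F.

826.33°F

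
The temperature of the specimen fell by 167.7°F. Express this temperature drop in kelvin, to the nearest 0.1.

93.2 K

For a temperature interval the offset drops out; only the factor 5/9 applies.
167.7 × 5/9 = 93.2.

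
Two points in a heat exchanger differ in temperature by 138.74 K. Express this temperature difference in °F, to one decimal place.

249.7°F

An interval of 1 K corresponds to 1.8°F.
138.74 × 1.8 = 249.7.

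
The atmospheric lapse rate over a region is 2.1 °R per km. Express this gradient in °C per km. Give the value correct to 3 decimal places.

1.167 °C/km

Since only a temperature interval is involved, the additive offset between the scales drops out.
A change of 1°R is a change of 5/9°C, so 2.1 × 5/9 = 1.167.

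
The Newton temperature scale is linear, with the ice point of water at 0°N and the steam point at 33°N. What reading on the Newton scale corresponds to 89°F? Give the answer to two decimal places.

10.45°N

First in Celsius: (89 - 32) × 5/9 = 31.6667°C.
Linearly onto the Newton scale: 0 + (31.6667 / 100) × (33 - 0) = 10.45°N.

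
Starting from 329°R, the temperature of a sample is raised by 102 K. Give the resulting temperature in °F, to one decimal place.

Initial temperature in Celsius: (329 - 491.67) × 5/9 = -90.3722°C.
The 102 K change is an interval; Kelvin and Celsius degrees are the same size, so ΔC = +102°C.
Final Celsius temperature: -90.3722 + 102.0000 = 11.6278°C.
In Fahrenheit: 11.6278 × 1.8 + 32 = 52.9°F.

52.9°F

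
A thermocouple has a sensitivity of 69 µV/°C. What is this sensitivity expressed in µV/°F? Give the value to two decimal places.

38.33 µV/°F

The quantity depends on a temperature interval, so only the ratio of degree sizes applies; the offset between the scales is irrelevant.
A change of 1°F is a change of 5/9°C, so per °F the value is 69 × 5/9 = 38.33.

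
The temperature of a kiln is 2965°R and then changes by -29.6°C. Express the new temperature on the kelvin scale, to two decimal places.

1617.62 K

Initial temperature in Celsius: (2965 - 491.67) × 5/9 = 1374.0722°C.
Final Celsius temperature: 1374.0722 - 29.6000 = 1344.4722°C.
In kelvin: 1344.4722 + 273.15 = 1617.62 K.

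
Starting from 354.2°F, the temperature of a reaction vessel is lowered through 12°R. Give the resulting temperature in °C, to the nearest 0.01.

Initial temperature in Celsius: (354.2 - 32) × 5/9 = 179.0000°C.
The 12°R change is an interval, so only the factor 5/9 applies: -12 × 5/9 = -6.6667°C.
Final Celsius temperature: 179.0000 - 6.6667 = 172.3333°C.

172.33°C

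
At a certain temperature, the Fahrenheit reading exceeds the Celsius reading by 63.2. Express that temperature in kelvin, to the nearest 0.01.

Let x be the Fahrenheit reading; then the Celsius reading is 5/9·x - 17.7778.
(5/9·x - 17.7778) - x = -63.2  ⇒  (-4/9)·x = -45.4222  ⇒  x = 102.2000°F.
In Celsius: (102.2 - 32) × 5/9 = 39.0000°C.
In kelvin: 39.0000 + 273.15 = 312.15 K.

312.15 K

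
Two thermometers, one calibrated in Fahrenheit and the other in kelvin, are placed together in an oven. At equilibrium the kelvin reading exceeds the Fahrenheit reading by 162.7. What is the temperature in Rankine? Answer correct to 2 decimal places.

668.18°R

Let x be the Fahrenheit reading; then the kelvin reading is 5/9·x + 255.372.
(5/9·x + 255.372) - x = 162.7  ⇒  (-4/9)·x = -92.6722  ⇒  x = 208.5125°F.
In Celsius: (208.5125 - 32) × 5/9 = 98.0625°C.
In Rankine: 98.0625 × 1.8 + 491.67 = 668.18°R.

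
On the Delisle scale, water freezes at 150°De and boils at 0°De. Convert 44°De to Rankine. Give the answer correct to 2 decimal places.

Linear interpolation between the fixed points: C = (44 - 150) × 100 / (0 - 150) = 70.6667°C.
Then 70.6667 × 1.8 + 491.67 = 618.87°R.

618.87°R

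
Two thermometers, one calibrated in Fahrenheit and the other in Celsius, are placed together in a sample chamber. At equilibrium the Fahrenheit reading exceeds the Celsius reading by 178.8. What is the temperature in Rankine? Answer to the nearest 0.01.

Let x be the Fahrenheit reading; then the Celsius reading is 5/9·x - 17.7778.
(5/9·x - 17.7778) - x = -178.8  ⇒  (-4/9)·x = -161.022  ⇒  x = 362.3000°F.
In Celsius: (362.3 - 32) × 5/9 = 183.5000°C.
In Rankine: 183.5000 × 1.8 + 491.67 = 821.97°R.

821.97°R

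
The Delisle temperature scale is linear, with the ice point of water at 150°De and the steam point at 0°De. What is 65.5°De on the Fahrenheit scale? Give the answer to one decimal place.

133.4°F

Linear interpolation between the fixed points: C = (65.5 - 150) × 100 / (0 - 150) = 56.3333°C.
Then 56.3333 × 1.8 + 32 = 133.4°F.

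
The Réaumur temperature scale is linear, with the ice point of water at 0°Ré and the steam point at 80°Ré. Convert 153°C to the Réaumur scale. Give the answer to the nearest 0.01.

122.40°Ré

Linearly onto the Réaumur scale: 0 + (153.0000 / 100) × (80 - 0) = 122.40°Ré.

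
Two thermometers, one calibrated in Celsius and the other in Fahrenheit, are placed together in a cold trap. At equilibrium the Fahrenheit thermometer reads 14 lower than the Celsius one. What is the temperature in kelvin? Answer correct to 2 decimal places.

Let x be the Celsius reading; then the Fahrenheit reading is 1.8·x + 32.
(1.8·x + 32) - x = -14  ⇒  (0.8)·x = -46  ⇒  x = -57.5000°C.
In kelvin: -57.5000 + 273.15 = 215.65 K.

215.65 K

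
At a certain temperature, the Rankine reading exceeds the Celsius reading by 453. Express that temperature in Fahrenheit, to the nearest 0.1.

-55.0°F

Let x be the Celsius reading; then the Rankine reading is 1.8·x + 491.67.
(1.8·x + 491.67) - x = 453  ⇒  (0.8)·x = -38.67  ⇒  x = -48.3375°C.
In Fahrenheit: -48.3375 × 1.8 + 32 = -55.0°F.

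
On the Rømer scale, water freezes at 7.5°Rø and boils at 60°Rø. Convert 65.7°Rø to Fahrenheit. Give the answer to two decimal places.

231.54°F

Linear interpolation between the fixed points: C = (65.7 - 7.5) × 100 / (60 - 7.5) = 110.8571°C.
Then 110.8571 × 1.8 + 32 = 231.54°F.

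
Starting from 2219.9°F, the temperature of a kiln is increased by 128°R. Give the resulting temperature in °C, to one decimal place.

1286.6°C

Initial temperature in Celsius: (2219.9 - 32) × 5/9 = 1215.5000°C.
The 128°R change is an interval, so only the factor 5/9 applies: +128 × 5/9 = +71.1111°C.
Final Celsius temperature: 1215.5000 + 71.1111 = 1286.6111°C.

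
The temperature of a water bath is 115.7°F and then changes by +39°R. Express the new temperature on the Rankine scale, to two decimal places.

614.37°R

Initial temperature in Celsius: (115.7 - 32) × 5/9 = 46.5000°C.
The 39°R change is an interval, so only the factor 5/9 applies: +39 × 5/9 = +21.6667°C.
Final Celsius temperature: 46.5000 + 21.6667 = 68.1667°C.
In Rankine: 68.1667 × 1.8 + 491.67 = 614.37°R.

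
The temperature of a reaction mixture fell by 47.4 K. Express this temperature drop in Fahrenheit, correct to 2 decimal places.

85.32°F

For a temperature interval the offset drops out; only the factor 1.8 applies.
47.4 × 1.8 = 85.32.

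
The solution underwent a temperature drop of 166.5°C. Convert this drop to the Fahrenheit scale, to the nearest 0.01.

Only the scale ratio 1.8 matters for a change in temperature.
166.5 × 1.8 = 299.70.

299.70°F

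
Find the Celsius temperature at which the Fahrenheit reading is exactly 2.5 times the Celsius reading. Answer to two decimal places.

Let C be the Celsius reading. The Fahrenheit reading is F = 1.8·C + 32.
Require F = 2.5·C: 1.8·C + 32 = 2.5·C.
(-0.7)·C = -32  ⇒  C = 45.71.

45.71°C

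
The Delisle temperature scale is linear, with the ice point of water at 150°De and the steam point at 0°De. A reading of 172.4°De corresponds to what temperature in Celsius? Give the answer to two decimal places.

Linear interpolation between the fixed points: C = (172.4 - 150) × 100 / (0 - 150) = -14.9333°C.

-14.93°C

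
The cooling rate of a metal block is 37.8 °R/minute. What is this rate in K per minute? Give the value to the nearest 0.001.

21.000 K/minute

The quantity depends on a temperature interval, so only the ratio of degree sizes applies; the offset between the scales is irrelevant.
A change of 1°R is a change of 5/9 K, so 37.8 × 5/9 = 21.000.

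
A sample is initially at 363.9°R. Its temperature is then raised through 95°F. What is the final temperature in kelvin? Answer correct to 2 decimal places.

Initial temperature in Celsius: (363.9 - 491.67) × 5/9 = -70.9833°C.
The 95°F change is an interval, so only the factor 5/9 applies: +95 × 5/9 = +52.7778°C.
Final Celsius temperature: -70.9833 + 52.7778 = -18.2056°C.
In kelvin: -18.2056 + 273.15 = 254.94 K.

254.94 K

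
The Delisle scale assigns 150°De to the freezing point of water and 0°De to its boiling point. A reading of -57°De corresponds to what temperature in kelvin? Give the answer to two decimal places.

Linear interpolation between the fixed points: C = (-57 - 150) × 100 / (0 - 150) = 138.0000°C.
Then 138.0000 + 273.15 = 411.15 K.

411.15 K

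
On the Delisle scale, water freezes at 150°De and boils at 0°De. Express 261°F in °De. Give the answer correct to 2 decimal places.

-40.83°De

First in Celsius: (261 - 32) × 5/9 = 127.2222°C.
Linearly onto the Delisle scale: 150 + (127.2222 / 100) × (0 - 150) = -40.83°De.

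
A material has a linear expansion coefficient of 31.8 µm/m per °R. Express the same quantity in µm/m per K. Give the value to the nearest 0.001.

Since only a temperature interval is involved, the additive offset between the scales drops out.
A change of 1 K is a change of 1.8°R, so per K the value is 31.8 × 1.8 = 57.240.

57.240 µm/m per K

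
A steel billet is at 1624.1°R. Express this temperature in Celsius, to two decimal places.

In Celsius: (1624.1 - 491.67) × 5/9 = 629.1278°C.

629.13°C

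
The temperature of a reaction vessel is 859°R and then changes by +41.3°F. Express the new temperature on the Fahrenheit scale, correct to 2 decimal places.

Initial temperature in Celsius: (859 - 491.67) × 5/9 = 204.0722°C.
The 41.3°F change is an interval, so only the factor 5/9 applies: +41.3 × 5/9 = +22.9444°C.
Final Celsius temperature: 204.0722 + 22.9444 = 227.0167°C.
In Fahrenheit: 227.0167 × 1.8 + 32 = 440.63°F.

440.63°F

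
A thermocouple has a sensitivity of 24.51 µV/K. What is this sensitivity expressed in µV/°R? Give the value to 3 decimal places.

13.617 µV/°R

Since only a temperature interval is involved, the additive offset between the scales drops out.
A change of 1°R is a change of 5/9 K, so per °R the value is 24.51 × 5/9 = 13.617.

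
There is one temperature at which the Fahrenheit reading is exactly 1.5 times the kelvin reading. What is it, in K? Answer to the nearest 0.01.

1532.23 K

Let K be the kelvin reading. The Fahrenheit reading is F = 1.8·K - 459.67.
Require F = 1.5·K: 1.8·K - 459.67 = 1.5·K.
(0.3)·K = 459.67  ⇒  K = 1532.23.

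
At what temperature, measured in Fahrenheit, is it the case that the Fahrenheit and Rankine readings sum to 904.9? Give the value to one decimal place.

Let F be the Fahrenheit reading. The Rankine reading is R = 1·F + 459.67.
Require F + R = 904.9: (2)·F + 459.67 = 904.9.
F = (904.9 - 459.67) / (2) = 222.6.

222.6°F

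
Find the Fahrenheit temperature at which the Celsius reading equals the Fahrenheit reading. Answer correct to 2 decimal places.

Let F be the Fahrenheit reading. The Celsius reading is C = 5/9·F - 17.7778.
Set C = F: 5/9·F - 17.7778 = F.
(-4/9)·F = 17.7778  ⇒  F = -40.00.

-40.00°F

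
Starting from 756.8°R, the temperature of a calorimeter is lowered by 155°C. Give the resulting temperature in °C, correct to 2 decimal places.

Initial temperature in Celsius: (756.8 - 491.67) × 5/9 = 147.2944°C.
Final Celsius temperature: 147.2944 - 155.0000 = -7.7056°C.

-7.71°C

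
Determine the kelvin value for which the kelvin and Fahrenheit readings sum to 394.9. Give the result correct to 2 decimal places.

305.20 K

Let K be the kelvin reading. The Fahrenheit reading is F = 1.8·K - 459.67.
Require K + F = 394.9: (2.8)·K - 459.67 = 394.9.
K = (394.9 + 459.67) / (2.8) = 305.20.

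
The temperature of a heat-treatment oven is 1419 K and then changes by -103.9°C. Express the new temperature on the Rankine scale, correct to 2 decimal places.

2367.18°R

Initial temperature in Celsius: 1419 - 273.15 = 1145.8500°C.
Final Celsius temperature: 1145.8500 - 103.9000 = 1041.9500°C.
In Rankine: 1041.9500 × 1.8 + 491.67 = 2367.18°R.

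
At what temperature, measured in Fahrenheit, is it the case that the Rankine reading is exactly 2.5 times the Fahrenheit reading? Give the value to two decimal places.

306.45°F

Let F be the Fahrenheit reading. The Rankine reading is R = 1·F + 459.67.
Require R = 2.5·F: 1·F + 459.67 = 2.5·F.
(-1.5)·F = -459.67  ⇒  F = 306.45.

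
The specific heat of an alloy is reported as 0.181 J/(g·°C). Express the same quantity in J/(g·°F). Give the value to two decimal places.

Since only a temperature interval is involved, the additive offset between the scales drops out.
A change of 1°F is a change of 5/9°C, so per °F the value is 0.181 × 5/9 = 0.10.

0.10 J/(g·°F)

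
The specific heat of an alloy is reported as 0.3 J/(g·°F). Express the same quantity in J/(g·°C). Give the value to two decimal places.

The quantity depends on a temperature interval, so only the ratio of degree sizes applies; the offset between the scales is irrelevant.
A change of 1°C is a change of 1.8°F, so per °C the value is 0.3 × 1.8 = 0.54.

0.54 J/(g·°C)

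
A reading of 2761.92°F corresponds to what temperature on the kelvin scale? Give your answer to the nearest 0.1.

In Celsius: (2761.92 - 32) × 5/9 = 1516.6222°C.
In kelvin: 1516.6222 + 273.15 = 1789.8 K.

1789.8 K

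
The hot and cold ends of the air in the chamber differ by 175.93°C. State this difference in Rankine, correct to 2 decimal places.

Only the scale ratio 1.8 matters for a change in temperature.
175.93 × 1.8 = 316.67.

316.67°R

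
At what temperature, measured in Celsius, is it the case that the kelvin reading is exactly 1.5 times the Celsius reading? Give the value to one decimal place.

546.3°C

Let C be the Celsius reading. The kelvin reading is K = 1·C + 273.15.
Require K = 1.5·C: 1·C + 273.15 = 1.5·C.
(-0.5)·C = -273.15  ⇒  C = 546.3.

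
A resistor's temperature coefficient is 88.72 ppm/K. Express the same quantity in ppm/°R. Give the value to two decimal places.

49.29 ppm/°R

The quantity depends on a temperature interval, so only the ratio of degree sizes applies; the offset between the scales is irrelevant.
A change of 1°R is a change of 5/9 K, so per °R the value is 88.72 × 5/9 = 49.29.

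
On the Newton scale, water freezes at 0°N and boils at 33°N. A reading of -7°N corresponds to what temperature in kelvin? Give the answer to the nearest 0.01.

Linear interpolation between the fixed points: C = (-7 - 0) × 100 / (33 - 0) = -21.2121°C.
Then -21.2121 + 273.15 = 251.94 K.

251.94 K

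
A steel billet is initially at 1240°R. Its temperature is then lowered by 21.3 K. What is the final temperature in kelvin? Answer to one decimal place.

667.6 K

Initial temperature in Celsius: (1240 - 491.67) × 5/9 = 415.7389°C.
The 21.3 K change is an interval; Kelvin and Celsius degrees are the same size, so ΔC = -21.3°C.
Final Celsius temperature: 415.7389 - 21.3000 = 394.4389°C.
In kelvin: 394.4389 + 273.15 = 667.6 K.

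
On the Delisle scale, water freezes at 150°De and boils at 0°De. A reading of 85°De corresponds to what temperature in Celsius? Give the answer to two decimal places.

Linear interpolation between the fixed points: C = (85 - 150) × 100 / (0 - 150) = 43.3333°C.

43.33°C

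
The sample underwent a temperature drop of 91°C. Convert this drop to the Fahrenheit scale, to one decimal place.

Only the scale ratio 1.8 matters for a change in temperature.
91 × 1.8 = 163.8.

163.8°F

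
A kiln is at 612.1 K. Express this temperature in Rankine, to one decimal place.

1101.8°R

In Celsius: 612.1 - 273.15 = 338.9500°C.
In Rankine: 338.9500 × 1.8 + 491.67 = 1101.8°R.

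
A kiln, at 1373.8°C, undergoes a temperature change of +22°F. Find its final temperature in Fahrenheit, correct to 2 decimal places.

The 22°F change is an interval, so only the factor 5/9 applies: +22 × 5/9 = +12.2222°C.
Final Celsius temperature: 1373.8000 + 12.2222 = 1386.0222°C.
In Fahrenheit: 1386.0222 × 1.8 + 32 = 2526.84°F.

2526.84°F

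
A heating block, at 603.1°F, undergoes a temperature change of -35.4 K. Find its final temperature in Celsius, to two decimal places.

281.88°C

Initial temperature in Celsius: (603.1 - 32) × 5/9 = 317.2778°C.
The 35.4 K change is an interval; Kelvin and Celsius degrees are the same size, so ΔC = -35.4°C.
Final Celsius temperature: 317.2778 - 35.4000 = 281.8778°C.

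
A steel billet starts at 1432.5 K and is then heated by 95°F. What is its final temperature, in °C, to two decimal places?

1212.13°C

Initial temperature in Celsius: 1432.5 - 273.15 = 1159.3500°C.
The 95°F change is an interval, so only the factor 5/9 applies: +95 × 5/9 = +52.7778°C.
Final Celsius temperature: 1159.3500 + 52.7778 = 1212.1278°C.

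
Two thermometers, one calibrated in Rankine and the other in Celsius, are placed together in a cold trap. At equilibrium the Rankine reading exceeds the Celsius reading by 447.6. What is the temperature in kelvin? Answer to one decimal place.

Let x be the Rankine reading; then the Celsius reading is 5/9·x - 273.15.
(5/9·x - 273.15) - x = -447.6  ⇒  (-4/9)·x = -174.45  ⇒  x = 392.5125°R.
In Celsius: (392.5125 - 491.67) × 5/9 = -55.0875°C.
In kelvin: -55.0875 + 273.15 = 218.1 K.

218.1 K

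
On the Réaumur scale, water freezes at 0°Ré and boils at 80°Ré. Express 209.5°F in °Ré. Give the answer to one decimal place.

First in Celsius: (209.5 - 32) × 5/9 = 98.6111°C.
Linearly onto the Réaumur scale: 0 + (98.6111 / 100) × (80 - 0) = 78.9°Ré.

78.9°Ré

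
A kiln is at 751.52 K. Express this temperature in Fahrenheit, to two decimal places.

893.07°F

In Celsius: 751.52 - 273.15 = 478.3700°C.
In Fahrenheit: 478.3700 × 1.8 + 32 = 893.07°F.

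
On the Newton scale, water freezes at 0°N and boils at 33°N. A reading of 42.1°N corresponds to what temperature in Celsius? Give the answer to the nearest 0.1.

Linear interpolation between the fixed points: C = (42.1 - 0) × 100 / (33 - 0) = 127.5758°C.

127.6°C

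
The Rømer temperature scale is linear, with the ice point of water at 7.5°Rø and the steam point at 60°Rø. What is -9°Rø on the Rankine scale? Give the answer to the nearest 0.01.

Linear interpolation between the fixed points: C = (-9 - 7.5) × 100 / (60 - 7.5) = -31.4286°C.
Then -31.4286 × 1.8 + 491.67 = 435.10°R.

435.10°R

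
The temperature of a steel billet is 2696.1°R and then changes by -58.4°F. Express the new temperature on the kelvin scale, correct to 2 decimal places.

1465.39 K

Initial temperature in Celsius: (2696.1 - 491.67) × 5/9 = 1224.6833°C.
The 58.4°F change is an interval, so only the factor 5/9 applies: -58.4 × 5/9 = -32.4444°C.
Final Celsius temperature: 1224.6833 - 32.4444 = 1192.2389°C.
In kelvin: 1192.2389 + 273.15 = 1465.39 K.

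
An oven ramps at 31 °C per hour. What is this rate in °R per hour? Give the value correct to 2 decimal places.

55.80 °R/hour

The quantity depends on a temperature interval, so only the ratio of degree sizes applies; the offset between the scales is irrelevant.
A change of 1°C is a change of 1.8°R, so 31 × 1.8 = 55.80.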